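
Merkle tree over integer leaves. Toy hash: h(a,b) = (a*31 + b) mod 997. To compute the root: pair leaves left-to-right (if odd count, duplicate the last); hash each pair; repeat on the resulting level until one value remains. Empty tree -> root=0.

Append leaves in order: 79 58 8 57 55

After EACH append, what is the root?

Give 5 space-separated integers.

After append 79 (leaves=[79]):
  L0: [79]
  root=79
After append 58 (leaves=[79, 58]):
  L0: [79, 58]
  L1: h(79,58)=(79*31+58)%997=513 -> [513]
  root=513
After append 8 (leaves=[79, 58, 8]):
  L0: [79, 58, 8]
  L1: h(79,58)=(79*31+58)%997=513 h(8,8)=(8*31+8)%997=256 -> [513, 256]
  L2: h(513,256)=(513*31+256)%997=207 -> [207]
  root=207
After append 57 (leaves=[79, 58, 8, 57]):
  L0: [79, 58, 8, 57]
  L1: h(79,58)=(79*31+58)%997=513 h(8,57)=(8*31+57)%997=305 -> [513, 305]
  L2: h(513,305)=(513*31+305)%997=256 -> [256]
  root=256
After append 55 (leaves=[79, 58, 8, 57, 55]):
  L0: [79, 58, 8, 57, 55]
  L1: h(79,58)=(79*31+58)%997=513 h(8,57)=(8*31+57)%997=305 h(55,55)=(55*31+55)%997=763 -> [513, 305, 763]
  L2: h(513,305)=(513*31+305)%997=256 h(763,763)=(763*31+763)%997=488 -> [256, 488]
  L3: h(256,488)=(256*31+488)%997=448 -> [448]
  root=448

Answer: 79 513 207 256 448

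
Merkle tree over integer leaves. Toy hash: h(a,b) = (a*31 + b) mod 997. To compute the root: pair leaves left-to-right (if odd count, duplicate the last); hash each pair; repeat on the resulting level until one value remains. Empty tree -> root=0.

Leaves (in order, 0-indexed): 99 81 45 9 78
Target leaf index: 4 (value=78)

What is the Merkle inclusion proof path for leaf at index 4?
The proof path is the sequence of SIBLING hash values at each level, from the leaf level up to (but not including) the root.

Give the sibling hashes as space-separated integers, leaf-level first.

Answer: 78 502 351

Derivation:
L0 (leaves): [99, 81, 45, 9, 78], target index=4
L1: h(99,81)=(99*31+81)%997=159 [pair 0] h(45,9)=(45*31+9)%997=407 [pair 1] h(78,78)=(78*31+78)%997=502 [pair 2] -> [159, 407, 502]
  Sibling for proof at L0: 78
L2: h(159,407)=(159*31+407)%997=351 [pair 0] h(502,502)=(502*31+502)%997=112 [pair 1] -> [351, 112]
  Sibling for proof at L1: 502
L3: h(351,112)=(351*31+112)%997=26 [pair 0] -> [26]
  Sibling for proof at L2: 351
Root: 26
Proof path (sibling hashes from leaf to root): [78, 502, 351]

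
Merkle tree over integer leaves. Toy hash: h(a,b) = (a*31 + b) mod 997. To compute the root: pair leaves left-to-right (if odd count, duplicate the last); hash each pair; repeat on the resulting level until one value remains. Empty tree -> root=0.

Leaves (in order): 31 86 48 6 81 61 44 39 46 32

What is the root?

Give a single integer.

Answer: 323

Derivation:
L0: [31, 86, 48, 6, 81, 61, 44, 39, 46, 32]
L1: h(31,86)=(31*31+86)%997=50 h(48,6)=(48*31+6)%997=497 h(81,61)=(81*31+61)%997=578 h(44,39)=(44*31+39)%997=406 h(46,32)=(46*31+32)%997=461 -> [50, 497, 578, 406, 461]
L2: h(50,497)=(50*31+497)%997=53 h(578,406)=(578*31+406)%997=378 h(461,461)=(461*31+461)%997=794 -> [53, 378, 794]
L3: h(53,378)=(53*31+378)%997=27 h(794,794)=(794*31+794)%997=483 -> [27, 483]
L4: h(27,483)=(27*31+483)%997=323 -> [323]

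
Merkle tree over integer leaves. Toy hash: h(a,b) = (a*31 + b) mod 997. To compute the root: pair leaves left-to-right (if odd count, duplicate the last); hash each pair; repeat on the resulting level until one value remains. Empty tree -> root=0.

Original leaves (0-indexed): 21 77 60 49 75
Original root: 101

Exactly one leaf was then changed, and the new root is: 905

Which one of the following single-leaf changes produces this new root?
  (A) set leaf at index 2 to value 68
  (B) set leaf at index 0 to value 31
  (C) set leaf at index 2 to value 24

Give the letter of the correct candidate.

Original leaves: [21, 77, 60, 49, 75]
Target new root: 905
Try each candidate change and compute the resulting root:
Candidate A: set leaf[2] = 68 -> leaves = [21, 77, 68, 49, 75]
  L0: [21, 77, 68, 49, 75]
  L1: h(21,77)=(21*31+77)%997=728 h(68,49)=(68*31+49)%997=163 h(75,75)=(75*31+75)%997=406 -> [728, 163, 406]
  L2: h(728,163)=(728*31+163)%997=797 h(406,406)=(406*31+406)%997=31 -> [797, 31]
  L3: h(797,31)=(797*31+31)%997=810 -> [810]
  root = 810 != target 905
Candidate B: set leaf[0] = 31 -> leaves = [31, 77, 60, 49, 75]
  L0: [31, 77, 60, 49, 75]
  L1: h(31,77)=(31*31+77)%997=41 h(60,49)=(60*31+49)%997=912 h(75,75)=(75*31+75)%997=406 -> [41, 912, 406]
  L2: h(41,912)=(41*31+912)%997=189 h(406,406)=(406*31+406)%997=31 -> [189, 31]
  L3: h(189,31)=(189*31+31)%997=905 -> [905]
  root = 905 == target 905  ** MATCH **
Candidate C: set leaf[2] = 24 -> leaves = [21, 77, 24, 49, 75]
  L0: [21, 77, 24, 49, 75]
  L1: h(21,77)=(21*31+77)%997=728 h(24,49)=(24*31+49)%997=793 h(75,75)=(75*31+75)%997=406 -> [728, 793, 406]
  L2: h(728,793)=(728*31+793)%997=430 h(406,406)=(406*31+406)%997=31 -> [430, 31]
  L3: h(430,31)=(430*31+31)%997=400 -> [400]
  root = 400 != target 905
Candidate B produces the target root.

Answer: B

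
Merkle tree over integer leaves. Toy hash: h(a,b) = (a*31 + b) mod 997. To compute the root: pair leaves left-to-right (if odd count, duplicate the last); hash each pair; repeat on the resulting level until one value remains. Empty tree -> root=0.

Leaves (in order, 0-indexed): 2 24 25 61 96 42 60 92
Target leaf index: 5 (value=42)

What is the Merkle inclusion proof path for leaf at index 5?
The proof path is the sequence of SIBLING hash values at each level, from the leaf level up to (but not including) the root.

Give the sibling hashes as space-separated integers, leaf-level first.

L0 (leaves): [2, 24, 25, 61, 96, 42, 60, 92], target index=5
L1: h(2,24)=(2*31+24)%997=86 [pair 0] h(25,61)=(25*31+61)%997=836 [pair 1] h(96,42)=(96*31+42)%997=27 [pair 2] h(60,92)=(60*31+92)%997=955 [pair 3] -> [86, 836, 27, 955]
  Sibling for proof at L0: 96
L2: h(86,836)=(86*31+836)%997=511 [pair 0] h(27,955)=(27*31+955)%997=795 [pair 1] -> [511, 795]
  Sibling for proof at L1: 955
L3: h(511,795)=(511*31+795)%997=684 [pair 0] -> [684]
  Sibling for proof at L2: 511
Root: 684
Proof path (sibling hashes from leaf to root): [96, 955, 511]

Answer: 96 955 511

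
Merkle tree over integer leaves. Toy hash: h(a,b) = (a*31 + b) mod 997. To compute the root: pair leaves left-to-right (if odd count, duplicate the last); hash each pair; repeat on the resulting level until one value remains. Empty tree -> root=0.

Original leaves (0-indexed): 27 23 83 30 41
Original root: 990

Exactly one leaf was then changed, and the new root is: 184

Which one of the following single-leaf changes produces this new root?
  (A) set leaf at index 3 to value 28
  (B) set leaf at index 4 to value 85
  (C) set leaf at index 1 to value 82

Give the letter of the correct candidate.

Original leaves: [27, 23, 83, 30, 41]
Target new root: 184
Try each candidate change and compute the resulting root:
Candidate A: set leaf[3] = 28 -> leaves = [27, 23, 83, 28, 41]
  L0: [27, 23, 83, 28, 41]
  L1: h(27,23)=(27*31+23)%997=860 h(83,28)=(83*31+28)%997=607 h(41,41)=(41*31+41)%997=315 -> [860, 607, 315]
  L2: h(860,607)=(860*31+607)%997=348 h(315,315)=(315*31+315)%997=110 -> [348, 110]
  L3: h(348,110)=(348*31+110)%997=928 -> [928]
  root = 928 != target 184
Candidate B: set leaf[4] = 85 -> leaves = [27, 23, 83, 30, 85]
  L0: [27, 23, 83, 30, 85]
  L1: h(27,23)=(27*31+23)%997=860 h(83,30)=(83*31+30)%997=609 h(85,85)=(85*31+85)%997=726 -> [860, 609, 726]
  L2: h(860,609)=(860*31+609)%997=350 h(726,726)=(726*31+726)%997=301 -> [350, 301]
  L3: h(350,301)=(350*31+301)%997=184 -> [184]
  root = 184 == target 184  ** MATCH **
Candidate C: set leaf[1] = 82 -> leaves = [27, 82, 83, 30, 41]
  L0: [27, 82, 83, 30, 41]
  L1: h(27,82)=(27*31+82)%997=919 h(83,30)=(83*31+30)%997=609 h(41,41)=(41*31+41)%997=315 -> [919, 609, 315]
  L2: h(919,609)=(919*31+609)%997=185 h(315,315)=(315*31+315)%997=110 -> [185, 110]
  L3: h(185,110)=(185*31+110)%997=860 -> [860]
  root = 860 != target 184
Candidate B produces the target root.

Answer: B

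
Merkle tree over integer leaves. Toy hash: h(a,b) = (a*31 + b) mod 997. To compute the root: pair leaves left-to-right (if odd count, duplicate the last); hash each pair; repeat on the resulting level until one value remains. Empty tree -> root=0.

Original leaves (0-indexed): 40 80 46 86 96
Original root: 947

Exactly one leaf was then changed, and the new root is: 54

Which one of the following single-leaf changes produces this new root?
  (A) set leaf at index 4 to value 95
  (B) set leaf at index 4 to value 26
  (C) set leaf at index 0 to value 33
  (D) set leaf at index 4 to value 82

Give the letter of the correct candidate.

Answer: B

Derivation:
Original leaves: [40, 80, 46, 86, 96]
Target new root: 54
Try each candidate change and compute the resulting root:
Candidate A: set leaf[4] = 95 -> leaves = [40, 80, 46, 86, 95]
  L0: [40, 80, 46, 86, 95]
  L1: h(40,80)=(40*31+80)%997=323 h(46,86)=(46*31+86)%997=515 h(95,95)=(95*31+95)%997=49 -> [323, 515, 49]
  L2: h(323,515)=(323*31+515)%997=558 h(49,49)=(49*31+49)%997=571 -> [558, 571]
  L3: h(558,571)=(558*31+571)%997=920 -> [920]
  root = 920 != target 54
Candidate B: set leaf[4] = 26 -> leaves = [40, 80, 46, 86, 26]
  L0: [40, 80, 46, 86, 26]
  L1: h(40,80)=(40*31+80)%997=323 h(46,86)=(46*31+86)%997=515 h(26,26)=(26*31+26)%997=832 -> [323, 515, 832]
  L2: h(323,515)=(323*31+515)%997=558 h(832,832)=(832*31+832)%997=702 -> [558, 702]
  L3: h(558,702)=(558*31+702)%997=54 -> [54]
  root = 54 == target 54  ** MATCH **
Candidate C: set leaf[0] = 33 -> leaves = [33, 80, 46, 86, 96]
  L0: [33, 80, 46, 86, 96]
  L1: h(33,80)=(33*31+80)%997=106 h(46,86)=(46*31+86)%997=515 h(96,96)=(96*31+96)%997=81 -> [106, 515, 81]
  L2: h(106,515)=(106*31+515)%997=810 h(81,81)=(81*31+81)%997=598 -> [810, 598]
  L3: h(810,598)=(810*31+598)%997=783 -> [783]
  root = 783 != target 54
Candidate D: set leaf[4] = 82 -> leaves = [40, 80, 46, 86, 82]
  L0: [40, 80, 46, 86, 82]
  L1: h(40,80)=(40*31+80)%997=323 h(46,86)=(46*31+86)%997=515 h(82,82)=(82*31+82)%997=630 -> [323, 515, 630]
  L2: h(323,515)=(323*31+515)%997=558 h(630,630)=(630*31+630)%997=220 -> [558, 220]
  L3: h(558,220)=(558*31+220)%997=569 -> [569]
  root = 569 != target 54
Candidate B produces the target root.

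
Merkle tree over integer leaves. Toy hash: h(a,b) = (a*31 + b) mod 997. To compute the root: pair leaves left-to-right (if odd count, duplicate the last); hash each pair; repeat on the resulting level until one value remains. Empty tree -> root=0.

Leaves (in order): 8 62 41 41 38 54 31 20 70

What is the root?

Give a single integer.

Answer: 303

Derivation:
L0: [8, 62, 41, 41, 38, 54, 31, 20, 70]
L1: h(8,62)=(8*31+62)%997=310 h(41,41)=(41*31+41)%997=315 h(38,54)=(38*31+54)%997=235 h(31,20)=(31*31+20)%997=981 h(70,70)=(70*31+70)%997=246 -> [310, 315, 235, 981, 246]
L2: h(310,315)=(310*31+315)%997=952 h(235,981)=(235*31+981)%997=290 h(246,246)=(246*31+246)%997=893 -> [952, 290, 893]
L3: h(952,290)=(952*31+290)%997=889 h(893,893)=(893*31+893)%997=660 -> [889, 660]
L4: h(889,660)=(889*31+660)%997=303 -> [303]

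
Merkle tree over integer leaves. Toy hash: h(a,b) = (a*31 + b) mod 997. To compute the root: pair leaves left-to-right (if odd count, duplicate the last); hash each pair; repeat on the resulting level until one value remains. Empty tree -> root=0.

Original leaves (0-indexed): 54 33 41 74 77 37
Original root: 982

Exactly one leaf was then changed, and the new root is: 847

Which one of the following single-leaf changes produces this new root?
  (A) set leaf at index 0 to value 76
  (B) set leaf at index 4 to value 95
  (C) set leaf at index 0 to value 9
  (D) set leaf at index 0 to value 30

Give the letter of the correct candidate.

Answer: D

Derivation:
Original leaves: [54, 33, 41, 74, 77, 37]
Target new root: 847
Try each candidate change and compute the resulting root:
Candidate A: set leaf[0] = 76 -> leaves = [76, 33, 41, 74, 77, 37]
  L0: [76, 33, 41, 74, 77, 37]
  L1: h(76,33)=(76*31+33)%997=395 h(41,74)=(41*31+74)%997=348 h(77,37)=(77*31+37)%997=430 -> [395, 348, 430]
  L2: h(395,348)=(395*31+348)%997=629 h(430,430)=(430*31+430)%997=799 -> [629, 799]
  L3: h(629,799)=(629*31+799)%997=358 -> [358]
  root = 358 != target 847
Candidate B: set leaf[4] = 95 -> leaves = [54, 33, 41, 74, 95, 37]
  L0: [54, 33, 41, 74, 95, 37]
  L1: h(54,33)=(54*31+33)%997=710 h(41,74)=(41*31+74)%997=348 h(95,37)=(95*31+37)%997=988 -> [710, 348, 988]
  L2: h(710,348)=(710*31+348)%997=424 h(988,988)=(988*31+988)%997=709 -> [424, 709]
  L3: h(424,709)=(424*31+709)%997=892 -> [892]
  root = 892 != target 847
Candidate C: set leaf[0] = 9 -> leaves = [9, 33, 41, 74, 77, 37]
  L0: [9, 33, 41, 74, 77, 37]
  L1: h(9,33)=(9*31+33)%997=312 h(41,74)=(41*31+74)%997=348 h(77,37)=(77*31+37)%997=430 -> [312, 348, 430]
  L2: h(312,348)=(312*31+348)%997=50 h(430,430)=(430*31+430)%997=799 -> [50, 799]
  L3: h(50,799)=(50*31+799)%997=355 -> [355]
  root = 355 != target 847
Candidate D: set leaf[0] = 30 -> leaves = [30, 33, 41, 74, 77, 37]
  L0: [30, 33, 41, 74, 77, 37]
  L1: h(30,33)=(30*31+33)%997=963 h(41,74)=(41*31+74)%997=348 h(77,37)=(77*31+37)%997=430 -> [963, 348, 430]
  L2: h(963,348)=(963*31+348)%997=291 h(430,430)=(430*31+430)%997=799 -> [291, 799]
  L3: h(291,799)=(291*31+799)%997=847 -> [847]
  root = 847 == target 847  ** MATCH **
Candidate D produces the target root.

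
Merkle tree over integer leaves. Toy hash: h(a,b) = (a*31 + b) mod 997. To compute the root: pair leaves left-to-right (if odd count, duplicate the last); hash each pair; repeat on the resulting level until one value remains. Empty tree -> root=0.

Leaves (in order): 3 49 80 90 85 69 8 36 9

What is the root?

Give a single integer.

L0: [3, 49, 80, 90, 85, 69, 8, 36, 9]
L1: h(3,49)=(3*31+49)%997=142 h(80,90)=(80*31+90)%997=576 h(85,69)=(85*31+69)%997=710 h(8,36)=(8*31+36)%997=284 h(9,9)=(9*31+9)%997=288 -> [142, 576, 710, 284, 288]
L2: h(142,576)=(142*31+576)%997=990 h(710,284)=(710*31+284)%997=360 h(288,288)=(288*31+288)%997=243 -> [990, 360, 243]
L3: h(990,360)=(990*31+360)%997=143 h(243,243)=(243*31+243)%997=797 -> [143, 797]
L4: h(143,797)=(143*31+797)%997=245 -> [245]

Answer: 245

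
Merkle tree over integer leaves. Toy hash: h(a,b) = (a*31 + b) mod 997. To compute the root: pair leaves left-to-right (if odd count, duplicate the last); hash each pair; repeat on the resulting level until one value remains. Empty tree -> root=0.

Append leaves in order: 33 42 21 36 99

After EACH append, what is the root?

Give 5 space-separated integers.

After append 33 (leaves=[33]):
  L0: [33]
  root=33
After append 42 (leaves=[33, 42]):
  L0: [33, 42]
  L1: h(33,42)=(33*31+42)%997=68 -> [68]
  root=68
After append 21 (leaves=[33, 42, 21]):
  L0: [33, 42, 21]
  L1: h(33,42)=(33*31+42)%997=68 h(21,21)=(21*31+21)%997=672 -> [68, 672]
  L2: h(68,672)=(68*31+672)%997=786 -> [786]
  root=786
After append 36 (leaves=[33, 42, 21, 36]):
  L0: [33, 42, 21, 36]
  L1: h(33,42)=(33*31+42)%997=68 h(21,36)=(21*31+36)%997=687 -> [68, 687]
  L2: h(68,687)=(68*31+687)%997=801 -> [801]
  root=801
After append 99 (leaves=[33, 42, 21, 36, 99]):
  L0: [33, 42, 21, 36, 99]
  L1: h(33,42)=(33*31+42)%997=68 h(21,36)=(21*31+36)%997=687 h(99,99)=(99*31+99)%997=177 -> [68, 687, 177]
  L2: h(68,687)=(68*31+687)%997=801 h(177,177)=(177*31+177)%997=679 -> [801, 679]
  L3: h(801,679)=(801*31+679)%997=585 -> [585]
  root=585

Answer: 33 68 786 801 585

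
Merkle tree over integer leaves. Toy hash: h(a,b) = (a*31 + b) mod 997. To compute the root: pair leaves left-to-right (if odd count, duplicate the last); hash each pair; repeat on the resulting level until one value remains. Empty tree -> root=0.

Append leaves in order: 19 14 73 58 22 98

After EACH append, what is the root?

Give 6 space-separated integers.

After append 19 (leaves=[19]):
  L0: [19]
  root=19
After append 14 (leaves=[19, 14]):
  L0: [19, 14]
  L1: h(19,14)=(19*31+14)%997=603 -> [603]
  root=603
After append 73 (leaves=[19, 14, 73]):
  L0: [19, 14, 73]
  L1: h(19,14)=(19*31+14)%997=603 h(73,73)=(73*31+73)%997=342 -> [603, 342]
  L2: h(603,342)=(603*31+342)%997=92 -> [92]
  root=92
After append 58 (leaves=[19, 14, 73, 58]):
  L0: [19, 14, 73, 58]
  L1: h(19,14)=(19*31+14)%997=603 h(73,58)=(73*31+58)%997=327 -> [603, 327]
  L2: h(603,327)=(603*31+327)%997=77 -> [77]
  root=77
After append 22 (leaves=[19, 14, 73, 58, 22]):
  L0: [19, 14, 73, 58, 22]
  L1: h(19,14)=(19*31+14)%997=603 h(73,58)=(73*31+58)%997=327 h(22,22)=(22*31+22)%997=704 -> [603, 327, 704]
  L2: h(603,327)=(603*31+327)%997=77 h(704,704)=(704*31+704)%997=594 -> [77, 594]
  L3: h(77,594)=(77*31+594)%997=987 -> [987]
  root=987
After append 98 (leaves=[19, 14, 73, 58, 22, 98]):
  L0: [19, 14, 73, 58, 22, 98]
  L1: h(19,14)=(19*31+14)%997=603 h(73,58)=(73*31+58)%997=327 h(22,98)=(22*31+98)%997=780 -> [603, 327, 780]
  L2: h(603,327)=(603*31+327)%997=77 h(780,780)=(780*31+780)%997=35 -> [77, 35]
  L3: h(77,35)=(77*31+35)%997=428 -> [428]
  root=428

Answer: 19 603 92 77 987 428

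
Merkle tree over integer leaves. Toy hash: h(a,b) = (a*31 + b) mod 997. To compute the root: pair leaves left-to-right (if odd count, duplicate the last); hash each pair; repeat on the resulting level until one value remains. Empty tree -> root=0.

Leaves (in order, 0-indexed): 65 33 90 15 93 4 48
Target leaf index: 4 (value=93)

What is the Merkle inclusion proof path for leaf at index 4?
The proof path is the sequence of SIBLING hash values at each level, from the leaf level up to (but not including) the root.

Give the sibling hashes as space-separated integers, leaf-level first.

L0 (leaves): [65, 33, 90, 15, 93, 4, 48], target index=4
L1: h(65,33)=(65*31+33)%997=54 [pair 0] h(90,15)=(90*31+15)%997=811 [pair 1] h(93,4)=(93*31+4)%997=893 [pair 2] h(48,48)=(48*31+48)%997=539 [pair 3] -> [54, 811, 893, 539]
  Sibling for proof at L0: 4
L2: h(54,811)=(54*31+811)%997=491 [pair 0] h(893,539)=(893*31+539)%997=306 [pair 1] -> [491, 306]
  Sibling for proof at L1: 539
L3: h(491,306)=(491*31+306)%997=572 [pair 0] -> [572]
  Sibling for proof at L2: 491
Root: 572
Proof path (sibling hashes from leaf to root): [4, 539, 491]

Answer: 4 539 491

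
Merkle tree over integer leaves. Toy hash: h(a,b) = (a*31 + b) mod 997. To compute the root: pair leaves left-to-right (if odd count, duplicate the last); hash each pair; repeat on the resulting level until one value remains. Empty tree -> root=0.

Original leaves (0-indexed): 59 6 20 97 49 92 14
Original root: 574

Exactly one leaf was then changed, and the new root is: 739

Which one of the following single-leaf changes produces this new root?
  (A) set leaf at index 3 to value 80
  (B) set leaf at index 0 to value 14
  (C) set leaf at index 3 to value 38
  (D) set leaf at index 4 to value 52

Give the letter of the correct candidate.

Original leaves: [59, 6, 20, 97, 49, 92, 14]
Target new root: 739
Try each candidate change and compute the resulting root:
Candidate A: set leaf[3] = 80 -> leaves = [59, 6, 20, 80, 49, 92, 14]
  L0: [59, 6, 20, 80, 49, 92, 14]
  L1: h(59,6)=(59*31+6)%997=838 h(20,80)=(20*31+80)%997=700 h(49,92)=(49*31+92)%997=614 h(14,14)=(14*31+14)%997=448 -> [838, 700, 614, 448]
  L2: h(838,700)=(838*31+700)%997=756 h(614,448)=(614*31+448)%997=539 -> [756, 539]
  L3: h(756,539)=(756*31+539)%997=47 -> [47]
  root = 47 != target 739
Candidate B: set leaf[0] = 14 -> leaves = [14, 6, 20, 97, 49, 92, 14]
  L0: [14, 6, 20, 97, 49, 92, 14]
  L1: h(14,6)=(14*31+6)%997=440 h(20,97)=(20*31+97)%997=717 h(49,92)=(49*31+92)%997=614 h(14,14)=(14*31+14)%997=448 -> [440, 717, 614, 448]
  L2: h(440,717)=(440*31+717)%997=399 h(614,448)=(614*31+448)%997=539 -> [399, 539]
  L3: h(399,539)=(399*31+539)%997=944 -> [944]
  root = 944 != target 739
Candidate C: set leaf[3] = 38 -> leaves = [59, 6, 20, 38, 49, 92, 14]
  L0: [59, 6, 20, 38, 49, 92, 14]
  L1: h(59,6)=(59*31+6)%997=838 h(20,38)=(20*31+38)%997=658 h(49,92)=(49*31+92)%997=614 h(14,14)=(14*31+14)%997=448 -> [838, 658, 614, 448]
  L2: h(838,658)=(838*31+658)%997=714 h(614,448)=(614*31+448)%997=539 -> [714, 539]
  L3: h(714,539)=(714*31+539)%997=739 -> [739]
  root = 739 == target 739  ** MATCH **
Candidate D: set leaf[4] = 52 -> leaves = [59, 6, 20, 97, 52, 92, 14]
  L0: [59, 6, 20, 97, 52, 92, 14]
  L1: h(59,6)=(59*31+6)%997=838 h(20,97)=(20*31+97)%997=717 h(52,92)=(52*31+92)%997=707 h(14,14)=(14*31+14)%997=448 -> [838, 717, 707, 448]
  L2: h(838,717)=(838*31+717)%997=773 h(707,448)=(707*31+448)%997=431 -> [773, 431]
  L3: h(773,431)=(773*31+431)%997=466 -> [466]
  root = 466 != target 739
Candidate C produces the target root.

Answer: C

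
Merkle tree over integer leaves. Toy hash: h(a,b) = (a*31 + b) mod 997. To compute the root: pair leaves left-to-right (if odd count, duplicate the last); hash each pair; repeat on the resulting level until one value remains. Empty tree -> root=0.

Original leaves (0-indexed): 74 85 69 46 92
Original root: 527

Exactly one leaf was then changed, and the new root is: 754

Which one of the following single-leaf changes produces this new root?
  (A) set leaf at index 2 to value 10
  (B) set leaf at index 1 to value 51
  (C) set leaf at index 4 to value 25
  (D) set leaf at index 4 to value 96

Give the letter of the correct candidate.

Answer: B

Derivation:
Original leaves: [74, 85, 69, 46, 92]
Target new root: 754
Try each candidate change and compute the resulting root:
Candidate A: set leaf[2] = 10 -> leaves = [74, 85, 10, 46, 92]
  L0: [74, 85, 10, 46, 92]
  L1: h(74,85)=(74*31+85)%997=385 h(10,46)=(10*31+46)%997=356 h(92,92)=(92*31+92)%997=950 -> [385, 356, 950]
  L2: h(385,356)=(385*31+356)%997=327 h(950,950)=(950*31+950)%997=490 -> [327, 490]
  L3: h(327,490)=(327*31+490)%997=657 -> [657]
  root = 657 != target 754
Candidate B: set leaf[1] = 51 -> leaves = [74, 51, 69, 46, 92]
  L0: [74, 51, 69, 46, 92]
  L1: h(74,51)=(74*31+51)%997=351 h(69,46)=(69*31+46)%997=191 h(92,92)=(92*31+92)%997=950 -> [351, 191, 950]
  L2: h(351,191)=(351*31+191)%997=105 h(950,950)=(950*31+950)%997=490 -> [105, 490]
  L3: h(105,490)=(105*31+490)%997=754 -> [754]
  root = 754 == target 754  ** MATCH **
Candidate C: set leaf[4] = 25 -> leaves = [74, 85, 69, 46, 25]
  L0: [74, 85, 69, 46, 25]
  L1: h(74,85)=(74*31+85)%997=385 h(69,46)=(69*31+46)%997=191 h(25,25)=(25*31+25)%997=800 -> [385, 191, 800]
  L2: h(385,191)=(385*31+191)%997=162 h(800,800)=(800*31+800)%997=675 -> [162, 675]
  L3: h(162,675)=(162*31+675)%997=712 -> [712]
  root = 712 != target 754
Candidate D: set leaf[4] = 96 -> leaves = [74, 85, 69, 46, 96]
  L0: [74, 85, 69, 46, 96]
  L1: h(74,85)=(74*31+85)%997=385 h(69,46)=(69*31+46)%997=191 h(96,96)=(96*31+96)%997=81 -> [385, 191, 81]
  L2: h(385,191)=(385*31+191)%997=162 h(81,81)=(81*31+81)%997=598 -> [162, 598]
  L3: h(162,598)=(162*31+598)%997=635 -> [635]
  root = 635 != target 754
Candidate B produces the target root.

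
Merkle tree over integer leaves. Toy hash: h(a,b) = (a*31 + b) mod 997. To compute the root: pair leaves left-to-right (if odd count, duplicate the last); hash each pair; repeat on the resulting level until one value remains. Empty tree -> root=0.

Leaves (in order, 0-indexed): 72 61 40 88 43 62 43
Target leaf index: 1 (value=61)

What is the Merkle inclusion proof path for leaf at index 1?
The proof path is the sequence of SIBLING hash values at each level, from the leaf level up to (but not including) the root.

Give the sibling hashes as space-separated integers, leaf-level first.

L0 (leaves): [72, 61, 40, 88, 43, 62, 43], target index=1
L1: h(72,61)=(72*31+61)%997=299 [pair 0] h(40,88)=(40*31+88)%997=331 [pair 1] h(43,62)=(43*31+62)%997=398 [pair 2] h(43,43)=(43*31+43)%997=379 [pair 3] -> [299, 331, 398, 379]
  Sibling for proof at L0: 72
L2: h(299,331)=(299*31+331)%997=627 [pair 0] h(398,379)=(398*31+379)%997=753 [pair 1] -> [627, 753]
  Sibling for proof at L1: 331
L3: h(627,753)=(627*31+753)%997=250 [pair 0] -> [250]
  Sibling for proof at L2: 753
Root: 250
Proof path (sibling hashes from leaf to root): [72, 331, 753]

Answer: 72 331 753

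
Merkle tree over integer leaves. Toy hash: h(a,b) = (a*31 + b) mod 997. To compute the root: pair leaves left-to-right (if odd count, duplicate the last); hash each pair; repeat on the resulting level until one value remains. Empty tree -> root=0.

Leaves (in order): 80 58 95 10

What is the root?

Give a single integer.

Answer: 876

Derivation:
L0: [80, 58, 95, 10]
L1: h(80,58)=(80*31+58)%997=544 h(95,10)=(95*31+10)%997=961 -> [544, 961]
L2: h(544,961)=(544*31+961)%997=876 -> [876]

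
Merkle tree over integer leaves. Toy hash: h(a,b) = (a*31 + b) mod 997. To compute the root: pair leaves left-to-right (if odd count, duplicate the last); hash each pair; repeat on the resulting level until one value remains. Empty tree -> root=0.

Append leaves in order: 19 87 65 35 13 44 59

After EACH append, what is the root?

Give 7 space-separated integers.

Answer: 19 676 105 75 682 677 124

Derivation:
After append 19 (leaves=[19]):
  L0: [19]
  root=19
After append 87 (leaves=[19, 87]):
  L0: [19, 87]
  L1: h(19,87)=(19*31+87)%997=676 -> [676]
  root=676
After append 65 (leaves=[19, 87, 65]):
  L0: [19, 87, 65]
  L1: h(19,87)=(19*31+87)%997=676 h(65,65)=(65*31+65)%997=86 -> [676, 86]
  L2: h(676,86)=(676*31+86)%997=105 -> [105]
  root=105
After append 35 (leaves=[19, 87, 65, 35]):
  L0: [19, 87, 65, 35]
  L1: h(19,87)=(19*31+87)%997=676 h(65,35)=(65*31+35)%997=56 -> [676, 56]
  L2: h(676,56)=(676*31+56)%997=75 -> [75]
  root=75
After append 13 (leaves=[19, 87, 65, 35, 13]):
  L0: [19, 87, 65, 35, 13]
  L1: h(19,87)=(19*31+87)%997=676 h(65,35)=(65*31+35)%997=56 h(13,13)=(13*31+13)%997=416 -> [676, 56, 416]
  L2: h(676,56)=(676*31+56)%997=75 h(416,416)=(416*31+416)%997=351 -> [75, 351]
  L3: h(75,351)=(75*31+351)%997=682 -> [682]
  root=682
After append 44 (leaves=[19, 87, 65, 35, 13, 44]):
  L0: [19, 87, 65, 35, 13, 44]
  L1: h(19,87)=(19*31+87)%997=676 h(65,35)=(65*31+35)%997=56 h(13,44)=(13*31+44)%997=447 -> [676, 56, 447]
  L2: h(676,56)=(676*31+56)%997=75 h(447,447)=(447*31+447)%997=346 -> [75, 346]
  L3: h(75,346)=(75*31+346)%997=677 -> [677]
  root=677
After append 59 (leaves=[19, 87, 65, 35, 13, 44, 59]):
  L0: [19, 87, 65, 35, 13, 44, 59]
  L1: h(19,87)=(19*31+87)%997=676 h(65,35)=(65*31+35)%997=56 h(13,44)=(13*31+44)%997=447 h(59,59)=(59*31+59)%997=891 -> [676, 56, 447, 891]
  L2: h(676,56)=(676*31+56)%997=75 h(447,891)=(447*31+891)%997=790 -> [75, 790]
  L3: h(75,790)=(75*31+790)%997=124 -> [124]
  root=124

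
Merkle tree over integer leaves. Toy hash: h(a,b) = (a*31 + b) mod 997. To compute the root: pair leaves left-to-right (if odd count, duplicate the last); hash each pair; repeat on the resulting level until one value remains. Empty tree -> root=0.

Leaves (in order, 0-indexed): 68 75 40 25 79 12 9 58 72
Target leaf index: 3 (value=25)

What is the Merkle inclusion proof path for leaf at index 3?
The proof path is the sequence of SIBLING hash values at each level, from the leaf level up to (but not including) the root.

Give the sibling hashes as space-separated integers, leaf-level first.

Answer: 40 189 856 394

Derivation:
L0 (leaves): [68, 75, 40, 25, 79, 12, 9, 58, 72], target index=3
L1: h(68,75)=(68*31+75)%997=189 [pair 0] h(40,25)=(40*31+25)%997=268 [pair 1] h(79,12)=(79*31+12)%997=467 [pair 2] h(9,58)=(9*31+58)%997=337 [pair 3] h(72,72)=(72*31+72)%997=310 [pair 4] -> [189, 268, 467, 337, 310]
  Sibling for proof at L0: 40
L2: h(189,268)=(189*31+268)%997=145 [pair 0] h(467,337)=(467*31+337)%997=856 [pair 1] h(310,310)=(310*31+310)%997=947 [pair 2] -> [145, 856, 947]
  Sibling for proof at L1: 189
L3: h(145,856)=(145*31+856)%997=366 [pair 0] h(947,947)=(947*31+947)%997=394 [pair 1] -> [366, 394]
  Sibling for proof at L2: 856
L4: h(366,394)=(366*31+394)%997=773 [pair 0] -> [773]
  Sibling for proof at L3: 394
Root: 773
Proof path (sibling hashes from leaf to root): [40, 189, 856, 394]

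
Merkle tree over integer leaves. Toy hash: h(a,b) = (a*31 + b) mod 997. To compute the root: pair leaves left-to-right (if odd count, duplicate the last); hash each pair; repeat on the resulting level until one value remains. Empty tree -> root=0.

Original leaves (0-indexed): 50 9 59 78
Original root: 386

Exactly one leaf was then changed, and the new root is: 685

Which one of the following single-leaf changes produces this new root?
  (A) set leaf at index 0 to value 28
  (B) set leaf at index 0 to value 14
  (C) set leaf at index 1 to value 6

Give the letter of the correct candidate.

Original leaves: [50, 9, 59, 78]
Target new root: 685
Try each candidate change and compute the resulting root:
Candidate A: set leaf[0] = 28 -> leaves = [28, 9, 59, 78]
  L0: [28, 9, 59, 78]
  L1: h(28,9)=(28*31+9)%997=877 h(59,78)=(59*31+78)%997=910 -> [877, 910]
  L2: h(877,910)=(877*31+910)%997=181 -> [181]
  root = 181 != target 685
Candidate B: set leaf[0] = 14 -> leaves = [14, 9, 59, 78]
  L0: [14, 9, 59, 78]
  L1: h(14,9)=(14*31+9)%997=443 h(59,78)=(59*31+78)%997=910 -> [443, 910]
  L2: h(443,910)=(443*31+910)%997=685 -> [685]
  root = 685 == target 685  ** MATCH **
Candidate C: set leaf[1] = 6 -> leaves = [50, 6, 59, 78]
  L0: [50, 6, 59, 78]
  L1: h(50,6)=(50*31+6)%997=559 h(59,78)=(59*31+78)%997=910 -> [559, 910]
  L2: h(559,910)=(559*31+910)%997=293 -> [293]
  root = 293 != target 685
Candidate B produces the target root.

Answer: B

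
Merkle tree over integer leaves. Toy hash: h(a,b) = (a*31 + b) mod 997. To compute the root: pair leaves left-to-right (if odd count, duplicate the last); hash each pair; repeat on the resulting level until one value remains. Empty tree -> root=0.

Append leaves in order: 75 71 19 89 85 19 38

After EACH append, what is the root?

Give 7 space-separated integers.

Answer: 75 402 109 179 865 747 306

Derivation:
After append 75 (leaves=[75]):
  L0: [75]
  root=75
After append 71 (leaves=[75, 71]):
  L0: [75, 71]
  L1: h(75,71)=(75*31+71)%997=402 -> [402]
  root=402
After append 19 (leaves=[75, 71, 19]):
  L0: [75, 71, 19]
  L1: h(75,71)=(75*31+71)%997=402 h(19,19)=(19*31+19)%997=608 -> [402, 608]
  L2: h(402,608)=(402*31+608)%997=109 -> [109]
  root=109
After append 89 (leaves=[75, 71, 19, 89]):
  L0: [75, 71, 19, 89]
  L1: h(75,71)=(75*31+71)%997=402 h(19,89)=(19*31+89)%997=678 -> [402, 678]
  L2: h(402,678)=(402*31+678)%997=179 -> [179]
  root=179
After append 85 (leaves=[75, 71, 19, 89, 85]):
  L0: [75, 71, 19, 89, 85]
  L1: h(75,71)=(75*31+71)%997=402 h(19,89)=(19*31+89)%997=678 h(85,85)=(85*31+85)%997=726 -> [402, 678, 726]
  L2: h(402,678)=(402*31+678)%997=179 h(726,726)=(726*31+726)%997=301 -> [179, 301]
  L3: h(179,301)=(179*31+301)%997=865 -> [865]
  root=865
After append 19 (leaves=[75, 71, 19, 89, 85, 19]):
  L0: [75, 71, 19, 89, 85, 19]
  L1: h(75,71)=(75*31+71)%997=402 h(19,89)=(19*31+89)%997=678 h(85,19)=(85*31+19)%997=660 -> [402, 678, 660]
  L2: h(402,678)=(402*31+678)%997=179 h(660,660)=(660*31+660)%997=183 -> [179, 183]
  L3: h(179,183)=(179*31+183)%997=747 -> [747]
  root=747
After append 38 (leaves=[75, 71, 19, 89, 85, 19, 38]):
  L0: [75, 71, 19, 89, 85, 19, 38]
  L1: h(75,71)=(75*31+71)%997=402 h(19,89)=(19*31+89)%997=678 h(85,19)=(85*31+19)%997=660 h(38,38)=(38*31+38)%997=219 -> [402, 678, 660, 219]
  L2: h(402,678)=(402*31+678)%997=179 h(660,219)=(660*31+219)%997=739 -> [179, 739]
  L3: h(179,739)=(179*31+739)%997=306 -> [306]
  root=306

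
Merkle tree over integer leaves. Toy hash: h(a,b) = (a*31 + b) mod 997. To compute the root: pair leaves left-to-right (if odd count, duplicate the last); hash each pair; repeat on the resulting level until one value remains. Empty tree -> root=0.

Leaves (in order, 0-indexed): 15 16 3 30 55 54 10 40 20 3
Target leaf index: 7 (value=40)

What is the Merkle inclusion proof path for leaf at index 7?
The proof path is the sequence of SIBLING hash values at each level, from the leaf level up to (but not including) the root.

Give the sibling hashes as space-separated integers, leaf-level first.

Answer: 10 762 79 869

Derivation:
L0 (leaves): [15, 16, 3, 30, 55, 54, 10, 40, 20, 3], target index=7
L1: h(15,16)=(15*31+16)%997=481 [pair 0] h(3,30)=(3*31+30)%997=123 [pair 1] h(55,54)=(55*31+54)%997=762 [pair 2] h(10,40)=(10*31+40)%997=350 [pair 3] h(20,3)=(20*31+3)%997=623 [pair 4] -> [481, 123, 762, 350, 623]
  Sibling for proof at L0: 10
L2: h(481,123)=(481*31+123)%997=79 [pair 0] h(762,350)=(762*31+350)%997=44 [pair 1] h(623,623)=(623*31+623)%997=993 [pair 2] -> [79, 44, 993]
  Sibling for proof at L1: 762
L3: h(79,44)=(79*31+44)%997=499 [pair 0] h(993,993)=(993*31+993)%997=869 [pair 1] -> [499, 869]
  Sibling for proof at L2: 79
L4: h(499,869)=(499*31+869)%997=386 [pair 0] -> [386]
  Sibling for proof at L3: 869
Root: 386
Proof path (sibling hashes from leaf to root): [10, 762, 79, 869]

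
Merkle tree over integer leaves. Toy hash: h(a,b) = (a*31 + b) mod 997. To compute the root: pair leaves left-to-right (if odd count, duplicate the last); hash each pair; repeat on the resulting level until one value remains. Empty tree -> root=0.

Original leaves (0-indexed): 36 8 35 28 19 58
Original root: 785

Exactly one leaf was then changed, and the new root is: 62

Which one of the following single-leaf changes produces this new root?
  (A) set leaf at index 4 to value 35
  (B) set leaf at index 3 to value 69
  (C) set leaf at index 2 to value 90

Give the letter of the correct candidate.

Original leaves: [36, 8, 35, 28, 19, 58]
Target new root: 62
Try each candidate change and compute the resulting root:
Candidate A: set leaf[4] = 35 -> leaves = [36, 8, 35, 28, 35, 58]
  L0: [36, 8, 35, 28, 35, 58]
  L1: h(36,8)=(36*31+8)%997=127 h(35,28)=(35*31+28)%997=116 h(35,58)=(35*31+58)%997=146 -> [127, 116, 146]
  L2: h(127,116)=(127*31+116)%997=65 h(146,146)=(146*31+146)%997=684 -> [65, 684]
  L3: h(65,684)=(65*31+684)%997=705 -> [705]
  root = 705 != target 62
Candidate B: set leaf[3] = 69 -> leaves = [36, 8, 35, 69, 19, 58]
  L0: [36, 8, 35, 69, 19, 58]
  L1: h(36,8)=(36*31+8)%997=127 h(35,69)=(35*31+69)%997=157 h(19,58)=(19*31+58)%997=647 -> [127, 157, 647]
  L2: h(127,157)=(127*31+157)%997=106 h(647,647)=(647*31+647)%997=764 -> [106, 764]
  L3: h(106,764)=(106*31+764)%997=62 -> [62]
  root = 62 == target 62  ** MATCH **
Candidate C: set leaf[2] = 90 -> leaves = [36, 8, 90, 28, 19, 58]
  L0: [36, 8, 90, 28, 19, 58]
  L1: h(36,8)=(36*31+8)%997=127 h(90,28)=(90*31+28)%997=824 h(19,58)=(19*31+58)%997=647 -> [127, 824, 647]
  L2: h(127,824)=(127*31+824)%997=773 h(647,647)=(647*31+647)%997=764 -> [773, 764]
  L3: h(773,764)=(773*31+764)%997=799 -> [799]
  root = 799 != target 62
Candidate B produces the target root.

Answer: B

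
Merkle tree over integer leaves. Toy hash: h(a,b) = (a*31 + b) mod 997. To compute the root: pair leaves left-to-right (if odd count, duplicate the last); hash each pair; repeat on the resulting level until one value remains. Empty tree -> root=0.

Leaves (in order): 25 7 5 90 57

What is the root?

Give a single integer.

L0: [25, 7, 5, 90, 57]
L1: h(25,7)=(25*31+7)%997=782 h(5,90)=(5*31+90)%997=245 h(57,57)=(57*31+57)%997=827 -> [782, 245, 827]
L2: h(782,245)=(782*31+245)%997=559 h(827,827)=(827*31+827)%997=542 -> [559, 542]
L3: h(559,542)=(559*31+542)%997=922 -> [922]

Answer: 922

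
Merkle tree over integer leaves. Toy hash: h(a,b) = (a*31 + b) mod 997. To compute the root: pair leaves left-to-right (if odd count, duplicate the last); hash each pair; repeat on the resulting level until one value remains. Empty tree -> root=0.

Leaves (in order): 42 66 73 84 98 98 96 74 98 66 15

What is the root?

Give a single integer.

Answer: 409

Derivation:
L0: [42, 66, 73, 84, 98, 98, 96, 74, 98, 66, 15]
L1: h(42,66)=(42*31+66)%997=371 h(73,84)=(73*31+84)%997=353 h(98,98)=(98*31+98)%997=145 h(96,74)=(96*31+74)%997=59 h(98,66)=(98*31+66)%997=113 h(15,15)=(15*31+15)%997=480 -> [371, 353, 145, 59, 113, 480]
L2: h(371,353)=(371*31+353)%997=887 h(145,59)=(145*31+59)%997=566 h(113,480)=(113*31+480)%997=992 -> [887, 566, 992]
L3: h(887,566)=(887*31+566)%997=147 h(992,992)=(992*31+992)%997=837 -> [147, 837]
L4: h(147,837)=(147*31+837)%997=409 -> [409]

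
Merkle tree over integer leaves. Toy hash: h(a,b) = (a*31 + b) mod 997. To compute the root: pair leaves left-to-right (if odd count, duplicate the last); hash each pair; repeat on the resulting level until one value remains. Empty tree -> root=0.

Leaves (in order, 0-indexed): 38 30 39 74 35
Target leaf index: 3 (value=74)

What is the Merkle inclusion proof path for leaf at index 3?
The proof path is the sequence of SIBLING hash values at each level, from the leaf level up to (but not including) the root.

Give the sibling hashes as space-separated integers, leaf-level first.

L0 (leaves): [38, 30, 39, 74, 35], target index=3
L1: h(38,30)=(38*31+30)%997=211 [pair 0] h(39,74)=(39*31+74)%997=286 [pair 1] h(35,35)=(35*31+35)%997=123 [pair 2] -> [211, 286, 123]
  Sibling for proof at L0: 39
L2: h(211,286)=(211*31+286)%997=845 [pair 0] h(123,123)=(123*31+123)%997=945 [pair 1] -> [845, 945]
  Sibling for proof at L1: 211
L3: h(845,945)=(845*31+945)%997=221 [pair 0] -> [221]
  Sibling for proof at L2: 945
Root: 221
Proof path (sibling hashes from leaf to root): [39, 211, 945]

Answer: 39 211 945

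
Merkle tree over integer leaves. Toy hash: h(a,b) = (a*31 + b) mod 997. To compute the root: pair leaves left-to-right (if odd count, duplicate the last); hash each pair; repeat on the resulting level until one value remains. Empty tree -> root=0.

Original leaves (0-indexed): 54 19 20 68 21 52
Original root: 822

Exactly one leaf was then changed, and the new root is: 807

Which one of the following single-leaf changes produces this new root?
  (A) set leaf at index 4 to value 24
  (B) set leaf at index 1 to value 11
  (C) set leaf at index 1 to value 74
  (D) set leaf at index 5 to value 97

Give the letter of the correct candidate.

Original leaves: [54, 19, 20, 68, 21, 52]
Target new root: 807
Try each candidate change and compute the resulting root:
Candidate A: set leaf[4] = 24 -> leaves = [54, 19, 20, 68, 24, 52]
  L0: [54, 19, 20, 68, 24, 52]
  L1: h(54,19)=(54*31+19)%997=696 h(20,68)=(20*31+68)%997=688 h(24,52)=(24*31+52)%997=796 -> [696, 688, 796]
  L2: h(696,688)=(696*31+688)%997=330 h(796,796)=(796*31+796)%997=547 -> [330, 547]
  L3: h(330,547)=(330*31+547)%997=807 -> [807]
  root = 807 == target 807  ** MATCH **
Candidate B: set leaf[1] = 11 -> leaves = [54, 11, 20, 68, 21, 52]
  L0: [54, 11, 20, 68, 21, 52]
  L1: h(54,11)=(54*31+11)%997=688 h(20,68)=(20*31+68)%997=688 h(21,52)=(21*31+52)%997=703 -> [688, 688, 703]
  L2: h(688,688)=(688*31+688)%997=82 h(703,703)=(703*31+703)%997=562 -> [82, 562]
  L3: h(82,562)=(82*31+562)%997=113 -> [113]
  root = 113 != target 807
Candidate C: set leaf[1] = 74 -> leaves = [54, 74, 20, 68, 21, 52]
  L0: [54, 74, 20, 68, 21, 52]
  L1: h(54,74)=(54*31+74)%997=751 h(20,68)=(20*31+68)%997=688 h(21,52)=(21*31+52)%997=703 -> [751, 688, 703]
  L2: h(751,688)=(751*31+688)%997=41 h(703,703)=(703*31+703)%997=562 -> [41, 562]
  L3: h(41,562)=(41*31+562)%997=836 -> [836]
  root = 836 != target 807
Candidate D: set leaf[5] = 97 -> leaves = [54, 19, 20, 68, 21, 97]
  L0: [54, 19, 20, 68, 21, 97]
  L1: h(54,19)=(54*31+19)%997=696 h(20,68)=(20*31+68)%997=688 h(21,97)=(21*31+97)%997=748 -> [696, 688, 748]
  L2: h(696,688)=(696*31+688)%997=330 h(748,748)=(748*31+748)%997=8 -> [330, 8]
  L3: h(330,8)=(330*31+8)%997=268 -> [268]
  root = 268 != target 807
Candidate A produces the target root.

Answer: A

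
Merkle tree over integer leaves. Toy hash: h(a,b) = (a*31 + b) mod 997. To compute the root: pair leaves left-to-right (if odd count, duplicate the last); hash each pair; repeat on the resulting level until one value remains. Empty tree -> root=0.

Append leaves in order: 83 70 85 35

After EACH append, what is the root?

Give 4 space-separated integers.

Answer: 83 649 905 855

Derivation:
After append 83 (leaves=[83]):
  L0: [83]
  root=83
After append 70 (leaves=[83, 70]):
  L0: [83, 70]
  L1: h(83,70)=(83*31+70)%997=649 -> [649]
  root=649
After append 85 (leaves=[83, 70, 85]):
  L0: [83, 70, 85]
  L1: h(83,70)=(83*31+70)%997=649 h(85,85)=(85*31+85)%997=726 -> [649, 726]
  L2: h(649,726)=(649*31+726)%997=905 -> [905]
  root=905
After append 35 (leaves=[83, 70, 85, 35]):
  L0: [83, 70, 85, 35]
  L1: h(83,70)=(83*31+70)%997=649 h(85,35)=(85*31+35)%997=676 -> [649, 676]
  L2: h(649,676)=(649*31+676)%997=855 -> [855]
  root=855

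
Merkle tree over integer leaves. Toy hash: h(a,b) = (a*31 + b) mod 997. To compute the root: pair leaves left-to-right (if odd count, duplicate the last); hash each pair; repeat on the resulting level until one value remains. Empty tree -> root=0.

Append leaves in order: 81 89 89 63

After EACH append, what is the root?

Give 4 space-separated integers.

Answer: 81 606 697 671

Derivation:
After append 81 (leaves=[81]):
  L0: [81]
  root=81
After append 89 (leaves=[81, 89]):
  L0: [81, 89]
  L1: h(81,89)=(81*31+89)%997=606 -> [606]
  root=606
After append 89 (leaves=[81, 89, 89]):
  L0: [81, 89, 89]
  L1: h(81,89)=(81*31+89)%997=606 h(89,89)=(89*31+89)%997=854 -> [606, 854]
  L2: h(606,854)=(606*31+854)%997=697 -> [697]
  root=697
After append 63 (leaves=[81, 89, 89, 63]):
  L0: [81, 89, 89, 63]
  L1: h(81,89)=(81*31+89)%997=606 h(89,63)=(89*31+63)%997=828 -> [606, 828]
  L2: h(606,828)=(606*31+828)%997=671 -> [671]
  root=671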